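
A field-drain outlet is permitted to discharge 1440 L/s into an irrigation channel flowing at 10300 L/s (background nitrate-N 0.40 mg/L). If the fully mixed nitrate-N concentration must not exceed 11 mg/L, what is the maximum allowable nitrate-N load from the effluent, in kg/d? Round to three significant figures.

10800 kg/d

Mass balance at the limit: 10300·0.4000 + 1440·Cₑ = 11740·11 → Cₑ = 86.82 mg/L.
1440 L/s = 1.440 m³/s. Load = 1.440 m³/s × 86.82 g/m³ × 86 400 s/d = 10800 kg/d.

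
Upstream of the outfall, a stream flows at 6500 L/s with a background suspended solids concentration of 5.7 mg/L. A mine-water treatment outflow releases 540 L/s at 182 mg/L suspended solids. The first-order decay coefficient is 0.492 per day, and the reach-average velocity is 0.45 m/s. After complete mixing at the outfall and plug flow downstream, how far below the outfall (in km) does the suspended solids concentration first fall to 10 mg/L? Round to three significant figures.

51.6 km

Conservation of mass: C = (6500·5.700 + 540.0·182.0) / 7040 = 135300/7040 = 19.22 mg/L.
Set 19.22·exp(−k·t) = 10 → t = ln(19.22/10)/k = 114800 s = 31.88 h.
Distance = v·t = 0.45·114800 = 51640 m = 51.64 km.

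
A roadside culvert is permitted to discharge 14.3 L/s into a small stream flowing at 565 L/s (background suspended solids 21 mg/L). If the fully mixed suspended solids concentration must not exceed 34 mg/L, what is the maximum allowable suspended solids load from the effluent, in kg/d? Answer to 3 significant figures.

Mass balance at the limit: 565.0·21.00 + 14.30·Cₑ = 579.3·34 → Cₑ = 547.6 mg/L.
14.30 L/s = 0.01430 m³/s. Load = 0.01430 m³/s × 547.6 g/m³ × 86 400 s/d = 676.6 kg/d.

677 kg/d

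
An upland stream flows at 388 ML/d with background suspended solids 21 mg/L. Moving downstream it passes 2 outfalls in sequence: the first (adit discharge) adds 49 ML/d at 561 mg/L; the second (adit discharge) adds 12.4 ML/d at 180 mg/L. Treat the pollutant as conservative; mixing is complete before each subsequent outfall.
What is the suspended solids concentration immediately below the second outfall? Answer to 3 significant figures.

84.3 mg/L

After outfall 1: Q = 388.0 + 49.00 = 437.0 ML/d; C = (388.0·21.00 + 49.00·561.0)/437.0 = 81.55 mg/L.
After outfall 2: Q = 437.0 + 12.40 = 449.4 ML/d; C = (437.0·81.55 + 12.40·180.0)/449.4 = 84.27 mg/L.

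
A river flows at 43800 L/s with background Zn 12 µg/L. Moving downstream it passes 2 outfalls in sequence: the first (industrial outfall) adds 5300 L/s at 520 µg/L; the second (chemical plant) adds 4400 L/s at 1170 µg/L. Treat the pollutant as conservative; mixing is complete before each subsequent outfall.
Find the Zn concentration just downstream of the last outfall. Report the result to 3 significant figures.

After outfall 1: Q = 43800 + 5300 = 49100 L/s; C = (43800·12.00 + 5300·520.0)/49100 = 66.84 µg/L.
After outfall 2: Q = 49100 + 4400 = 53500 L/s; C = (49100·66.84 + 4400·1170)/53500 = 157.6 µg/L.

158 µg/L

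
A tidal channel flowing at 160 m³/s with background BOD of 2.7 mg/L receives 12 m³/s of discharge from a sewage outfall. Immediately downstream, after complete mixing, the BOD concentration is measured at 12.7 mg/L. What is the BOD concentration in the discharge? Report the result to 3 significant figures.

146 mg/L

Mass balance: 160.0·2.700 + 12.00·Cₑ = 172.0·12.70
→ Cₑ = (172.0·12.70 − 160.0·2.700) / 12.00 = 146.0 mg/L.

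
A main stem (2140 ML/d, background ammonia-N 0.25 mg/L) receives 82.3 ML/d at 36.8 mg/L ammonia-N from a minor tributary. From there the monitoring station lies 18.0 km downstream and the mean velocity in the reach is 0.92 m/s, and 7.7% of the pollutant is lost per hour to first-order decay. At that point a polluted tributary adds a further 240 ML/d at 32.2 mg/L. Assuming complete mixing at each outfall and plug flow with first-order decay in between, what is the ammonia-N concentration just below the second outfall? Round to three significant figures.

4.07 mg/L

Flow-weighted average: C = (2140·0.2500 + 82.30·36.80) / 2222 = 3564/2222 = 1.604 mg/L; combined flow 2222 ML/d.
Travel time t = 18.0·1000 / 0.92 = 19570 s = 5.435 h.
7.7%/h lost → k = −ln(1 − 0.077) = 0.08013 h⁻¹.
First-order decay: C = 1.604·exp(−k·t) = 1.604·0.6470 = 1.037 mg/L.
Second outfall: C = (2222·1.037 + 240.0·32.20)/2462 = 4.075 mg/L.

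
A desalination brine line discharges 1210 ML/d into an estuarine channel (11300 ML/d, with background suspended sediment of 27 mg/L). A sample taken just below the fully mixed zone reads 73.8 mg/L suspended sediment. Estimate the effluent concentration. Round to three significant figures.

511 mg/L

Mass balance: 11300·27.00 + 1210·Cₑ = 12510·73.80
→ Cₑ = (12510·73.80 − 11300·27.00) / 1210 = 510.9 mg/L.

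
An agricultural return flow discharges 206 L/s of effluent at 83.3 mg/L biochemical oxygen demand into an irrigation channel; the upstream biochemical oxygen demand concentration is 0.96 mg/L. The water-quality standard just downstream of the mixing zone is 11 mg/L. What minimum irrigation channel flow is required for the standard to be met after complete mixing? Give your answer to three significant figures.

1480 L/s

Set C_mix = 11: (Q·0.9600 + 206.0·83.30) / (Q + 206.0) = 11
→ Q = 206.0·(83.30 − 11)/(11 − 0.9600) = 1483 L/s.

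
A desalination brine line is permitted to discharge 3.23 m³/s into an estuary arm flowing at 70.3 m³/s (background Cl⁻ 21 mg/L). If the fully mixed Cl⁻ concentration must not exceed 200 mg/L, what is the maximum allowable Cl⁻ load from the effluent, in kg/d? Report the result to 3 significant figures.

Mass balance at the limit: 70.30·21.00 + 3.230·Cₑ = 73.53·200 → Cₑ = 4096 mg/L.
Load = 3.230 m³/s × 4096 g/m³ × 86 400 s/d = 1143000 kg/d.

1140000 kg/d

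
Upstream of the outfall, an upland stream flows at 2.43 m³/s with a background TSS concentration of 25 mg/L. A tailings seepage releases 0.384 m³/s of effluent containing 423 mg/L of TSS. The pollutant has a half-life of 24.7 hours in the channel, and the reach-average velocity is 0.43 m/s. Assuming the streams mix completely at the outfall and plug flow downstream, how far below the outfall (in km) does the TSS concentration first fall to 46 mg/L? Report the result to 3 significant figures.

30.0 km

Conservation of mass: C = (2.430·25.00 + 0.3840·423.0) / 2.814 = 223.2/2.814 = 79.31 mg/L.
Half-life 24.7 h → k = ln 2 / 24.7 = 0.02806 h⁻¹ = 0.6735 d⁻¹.
Set 79.31·exp(−k·t) = 46 → t = ln(79.31/46)/k = 69880 s = 19.41 h.
Distance = v·t = 0.43·69880 = 30050 m = 30.05 km.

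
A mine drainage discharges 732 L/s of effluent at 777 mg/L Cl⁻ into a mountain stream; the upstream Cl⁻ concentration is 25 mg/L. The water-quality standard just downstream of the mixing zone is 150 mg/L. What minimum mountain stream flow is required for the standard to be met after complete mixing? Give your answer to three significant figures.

Set C_mix = 150: (Q·25.00 + 732.0·777.0) / (Q + 732.0) = 150
→ Q = 732.0·(777.0 − 150)/(150 − 25.00) = 3672 L/s.

3670 L/s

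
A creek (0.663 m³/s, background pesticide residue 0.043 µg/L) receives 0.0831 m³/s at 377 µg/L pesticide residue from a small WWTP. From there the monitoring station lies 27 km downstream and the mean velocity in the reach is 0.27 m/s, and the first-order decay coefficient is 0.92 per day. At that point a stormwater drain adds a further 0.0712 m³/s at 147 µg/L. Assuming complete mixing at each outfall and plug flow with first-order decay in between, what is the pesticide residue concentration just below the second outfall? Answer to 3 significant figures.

26.0 µg/L

Conservation of mass: C = (0.6630·0.04300 + 0.08310·377.0) / 0.7461 = 31.36/0.7461 = 42.03 µg/L; combined flow 0.7461 m³/s.
Travel time t = 27·1000 / 0.27 = 100000 s = 27.78 h.
First-order decay: C = 42.03·exp(−k·t) = 42.03·0.3448 = 14.49 µg/L.
Second outfall: C = (0.7461·14.49 + 0.07120·147.0)/0.8173 = 26.03 µg/L.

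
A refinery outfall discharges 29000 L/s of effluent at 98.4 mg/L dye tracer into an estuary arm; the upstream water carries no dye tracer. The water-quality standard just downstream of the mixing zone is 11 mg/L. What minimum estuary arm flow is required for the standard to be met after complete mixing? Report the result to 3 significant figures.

230000 L/s

Set C_mix = 11: (Q·0 + 29000·98.40) / (Q + 29000) = 11
→ Q = 29000·(98.40 − 11)/(11 − 0) = 230400 L/s.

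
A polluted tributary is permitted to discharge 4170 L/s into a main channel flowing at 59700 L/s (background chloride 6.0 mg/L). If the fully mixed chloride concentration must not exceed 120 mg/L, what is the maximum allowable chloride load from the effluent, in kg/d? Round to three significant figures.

631000 kg/d

Mass balance at the limit: 59700·6.000 + 4170·Cₑ = 63870·120 → Cₑ = 1752 mg/L.
4170 L/s = 4.170 m³/s. Load = 4.170 m³/s × 1752 g/m³ × 86 400 s/d = 631300 kg/d.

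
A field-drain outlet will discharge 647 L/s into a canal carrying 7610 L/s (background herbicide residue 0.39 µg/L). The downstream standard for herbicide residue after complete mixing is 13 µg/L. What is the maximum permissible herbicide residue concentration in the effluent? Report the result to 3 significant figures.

At the limit, (Qr·Cr + Qe·Cₑ)/(Qr + Qe) = 13:
Cₑ = (8257·13 − 7610·0.3900) / 647.0 = 161.3 µg/L.

161 µg/L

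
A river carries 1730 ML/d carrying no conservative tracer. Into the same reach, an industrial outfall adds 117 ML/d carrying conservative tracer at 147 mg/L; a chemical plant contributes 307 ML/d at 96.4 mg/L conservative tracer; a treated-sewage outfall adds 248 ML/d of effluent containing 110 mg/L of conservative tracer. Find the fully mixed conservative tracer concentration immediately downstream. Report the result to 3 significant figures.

30.8 mg/L

Mixed concentration C = ΣQC/ΣQ = (1730·0 + 117.0·147.0 + 307.0·96.40 + 248.0·110.0) / 2402 = 74070/2402 = 30.84 mg/L.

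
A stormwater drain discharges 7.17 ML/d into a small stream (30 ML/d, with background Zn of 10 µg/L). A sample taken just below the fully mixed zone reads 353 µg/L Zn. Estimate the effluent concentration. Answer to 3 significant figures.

Mass balance: 30.00·10.00 + 7.170·Cₑ = 37.17·353.0
→ Cₑ = (37.17·353.0 − 30.00·10.00) / 7.170 = 1788 µg/L.

1790 µg/L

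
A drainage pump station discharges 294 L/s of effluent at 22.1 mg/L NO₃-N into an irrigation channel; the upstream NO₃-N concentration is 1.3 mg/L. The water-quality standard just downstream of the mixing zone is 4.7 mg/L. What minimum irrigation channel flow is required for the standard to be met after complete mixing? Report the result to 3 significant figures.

1500 L/s

Set C_mix = 4.7: (Q·1.300 + 294.0·22.10) / (Q + 294.0) = 4.7
→ Q = 294.0·(22.10 − 4.7)/(4.7 − 1.300) = 1505 L/s.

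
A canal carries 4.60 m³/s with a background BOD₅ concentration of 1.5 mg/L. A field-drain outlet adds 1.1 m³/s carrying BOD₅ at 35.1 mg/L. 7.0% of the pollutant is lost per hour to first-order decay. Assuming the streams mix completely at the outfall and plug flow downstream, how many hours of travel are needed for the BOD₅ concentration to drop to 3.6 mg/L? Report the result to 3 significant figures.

After mixing, C = (4.600·1.500 + 1.100·35.10) / 5.700 = 45.51/5.700 = 7.984 mg/L.
7.0%/h lost → k = −ln(1 − 0.07) = 0.07257 h⁻¹.
7.984·exp(−k·t) = 3.6 → t = ln(7.984/3.6)/k = 39510 s = 10.98 h.

11.0 h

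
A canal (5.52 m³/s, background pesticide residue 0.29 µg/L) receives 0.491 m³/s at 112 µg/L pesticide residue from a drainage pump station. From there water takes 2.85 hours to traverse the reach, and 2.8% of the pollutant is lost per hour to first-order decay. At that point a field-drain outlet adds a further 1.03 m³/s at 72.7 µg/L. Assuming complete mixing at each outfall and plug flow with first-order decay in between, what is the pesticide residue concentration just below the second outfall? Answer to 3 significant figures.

18.0 µg/L

Conservation of mass: C = (5.520·0.2900 + 0.4910·112.0) / 6.011 = 56.59/6.011 = 9.415 µg/L; combined flow 6.011 m³/s.
2.8%/h lost → k = −ln(1 − 0.028) = 0.02840 h⁻¹.
Decay over the reach: 9.415·exp(−kt) = 9.415·0.9223 = 8.683 µg/L.
Second outfall: C = (6.011·8.683 + 1.030·72.70)/7.041 = 18.05 µg/L.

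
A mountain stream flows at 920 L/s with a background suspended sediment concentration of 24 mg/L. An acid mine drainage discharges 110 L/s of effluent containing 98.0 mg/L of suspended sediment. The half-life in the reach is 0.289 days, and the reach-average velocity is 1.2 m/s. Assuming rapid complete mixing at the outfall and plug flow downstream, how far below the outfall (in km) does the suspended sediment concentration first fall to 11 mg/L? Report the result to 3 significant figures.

After mixing, C = (920.0·24.00 + 110.0·98.00) / 1030 = 32860/1030 = 31.90 mg/L.
Half-life 0.289 d → k = ln 2 / 0.289 = 2.398 d⁻¹.
Set 31.90·exp(−k·t) = 11 → t = ln(31.90/11)/k = 38360 s = 10.65 h.
Distance = v·t = 1.2·38360 = 46030 m = 46.03 km.

46.0 km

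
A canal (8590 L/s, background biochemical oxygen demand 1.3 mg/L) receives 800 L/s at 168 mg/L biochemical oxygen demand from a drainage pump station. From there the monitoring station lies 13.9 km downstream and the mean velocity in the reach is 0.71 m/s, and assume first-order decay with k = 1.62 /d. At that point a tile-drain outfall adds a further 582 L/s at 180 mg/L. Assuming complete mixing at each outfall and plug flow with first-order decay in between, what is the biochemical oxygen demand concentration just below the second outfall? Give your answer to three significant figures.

Mass balance: C = (8590·1.300 + 800.0·168.0) / 9390 = 145600/9390 = 15.50 mg/L; combined flow 9390 L/s.
Travel time t = 13.9·1000 / 0.71 = 19580 s = 5.438 h.
Decay over the reach: 15.50·exp(−kt) = 15.50·0.6928 = 10.74 mg/L.
At the second outfall, C = (9390·10.74 + 582.0·180.0) / (9390 + 582.0) = 20.62 mg/L.

20.6 mg/L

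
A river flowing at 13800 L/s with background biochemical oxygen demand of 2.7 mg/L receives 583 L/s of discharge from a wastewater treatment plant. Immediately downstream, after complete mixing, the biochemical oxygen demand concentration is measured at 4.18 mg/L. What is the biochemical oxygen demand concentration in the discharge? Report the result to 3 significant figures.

Mass balance: 13800·2.700 + 583.0·Cₑ = 14380·4.180
→ Cₑ = (14380·4.180 − 13800·2.700) / 583.0 = 39.21 mg/L.

39.2 mg/L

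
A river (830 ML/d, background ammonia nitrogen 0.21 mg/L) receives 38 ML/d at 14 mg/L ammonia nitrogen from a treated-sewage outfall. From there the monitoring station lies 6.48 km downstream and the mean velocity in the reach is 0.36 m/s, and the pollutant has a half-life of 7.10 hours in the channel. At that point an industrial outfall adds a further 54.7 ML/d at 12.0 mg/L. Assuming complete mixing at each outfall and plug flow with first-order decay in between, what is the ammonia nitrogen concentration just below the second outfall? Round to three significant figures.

After mixing, C = (830.0·0.2100 + 38.00·14.00) / 868.0 = 706.3/868.0 = 0.8137 mg/L; combined flow 868.0 ML/d.
Travel time t = 6.48·1000 / 0.36 = 18000 s = 5.000 h.
Half-life 7.10 h → k = ln 2 / 7.10 = 0.09763 h⁻¹ = 2.343 d⁻¹.
After decay, C = 0.8137 × e^(−kt) = 0.8137 × 0.6138 = 0.4994 mg/L.
Second outfall: C = (868.0·0.4994 + 54.70·12.00)/922.7 = 1.181 mg/L.

1.18 mg/L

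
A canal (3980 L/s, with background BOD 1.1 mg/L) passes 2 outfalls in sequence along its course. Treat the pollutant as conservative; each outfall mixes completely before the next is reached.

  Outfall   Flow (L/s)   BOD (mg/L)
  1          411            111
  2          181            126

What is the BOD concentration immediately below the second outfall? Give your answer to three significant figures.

15.9 mg/L

After outfall 1: Q = 3980 + 411.0 = 4391 L/s; C = (3980·1.100 + 411.0·111.0)/4391 = 11.39 mg/L.
After outfall 2: Q = 4391 + 181.0 = 4572 L/s; C = (4391·11.39 + 181.0·126.0)/4572 = 15.92 mg/L.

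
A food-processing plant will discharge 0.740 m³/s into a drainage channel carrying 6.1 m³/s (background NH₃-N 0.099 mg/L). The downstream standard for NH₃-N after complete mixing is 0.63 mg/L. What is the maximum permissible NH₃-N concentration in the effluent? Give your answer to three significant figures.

5.01 mg/L

At the limit, (Qr·Cr + Qe·Cₑ)/(Qr + Qe) = 0.63:
Cₑ = (6.840·0.63 − 6.100·0.09900) / 0.7400 = 5.007 mg/L.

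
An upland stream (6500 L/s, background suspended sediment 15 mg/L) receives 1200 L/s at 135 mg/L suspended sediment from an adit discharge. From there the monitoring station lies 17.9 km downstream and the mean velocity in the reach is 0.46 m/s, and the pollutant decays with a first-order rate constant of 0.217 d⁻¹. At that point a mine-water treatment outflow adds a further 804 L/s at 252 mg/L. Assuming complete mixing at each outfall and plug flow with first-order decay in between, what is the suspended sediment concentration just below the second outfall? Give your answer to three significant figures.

After mixing, C = (6500·15.00 + 1200·135.0) / 7700 = 259500/7700 = 33.70 mg/L; combined flow 7700 L/s.
Travel time t = 17.9·1000 / 0.46 = 38910 s = 10.81 h.
Applying C = C₀e^(−kt): 33.70 × 0.9069 = 30.56 mg/L.
At the second outfall, C = (7700·30.56 + 804.0·252.0) / (7700 + 804.0) = 51.50 mg/L.

51.5 mg/L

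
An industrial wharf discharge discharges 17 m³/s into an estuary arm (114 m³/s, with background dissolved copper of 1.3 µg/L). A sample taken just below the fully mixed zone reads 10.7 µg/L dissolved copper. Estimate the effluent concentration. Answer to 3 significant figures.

73.7 µg/L

Mass balance: 114.0·1.300 + 17.00·Cₑ = 131.0·10.70
→ Cₑ = (131.0·10.70 − 114.0·1.300) / 17.00 = 73.74 µg/L.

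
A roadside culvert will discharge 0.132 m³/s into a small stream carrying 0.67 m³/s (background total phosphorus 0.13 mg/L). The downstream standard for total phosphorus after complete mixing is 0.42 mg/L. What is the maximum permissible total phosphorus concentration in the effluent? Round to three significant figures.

At the limit, (Qr·Cr + Qe·Cₑ)/(Qr + Qe) = 0.42:
Cₑ = (0.8020·0.42 − 0.6700·0.1300) / 0.1320 = 1.892 mg/L.

1.89 mg/L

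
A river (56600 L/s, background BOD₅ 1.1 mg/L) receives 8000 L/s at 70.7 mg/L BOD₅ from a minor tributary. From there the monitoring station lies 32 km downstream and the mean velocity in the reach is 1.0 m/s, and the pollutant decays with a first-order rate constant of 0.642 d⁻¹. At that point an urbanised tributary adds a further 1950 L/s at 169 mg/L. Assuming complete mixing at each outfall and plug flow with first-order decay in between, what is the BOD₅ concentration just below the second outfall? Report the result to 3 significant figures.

Conservation of mass: C = (56600·1.100 + 8000·70.70) / 64600 = 627900/64600 = 9.719 mg/L; combined flow 64600 L/s.
Travel time t = 32·1000 / 1.0 = 32000 s = 8.889 h.
After decay, C = 9.719 × e^(−kt) = 9.719 × 0.7884 = 7.662 mg/L.
Second outfall: C = (64600·7.662 + 1950·169.0)/66550 = 12.39 mg/L.

12.4 mg/L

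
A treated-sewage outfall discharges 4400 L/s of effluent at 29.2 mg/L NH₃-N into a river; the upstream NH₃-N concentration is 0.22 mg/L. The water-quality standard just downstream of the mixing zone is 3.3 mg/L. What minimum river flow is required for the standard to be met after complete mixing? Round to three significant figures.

Set C_mix = 3.3: (Q·0.2200 + 4400·29.20) / (Q + 4400) = 3.3
→ Q = 4400·(29.20 − 3.3)/(3.3 − 0.2200) = 37000 L/s.

37000 L/s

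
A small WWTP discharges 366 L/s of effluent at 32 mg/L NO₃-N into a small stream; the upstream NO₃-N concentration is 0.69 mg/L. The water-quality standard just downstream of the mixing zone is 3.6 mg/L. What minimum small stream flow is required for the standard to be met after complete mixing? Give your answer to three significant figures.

Set C_mix = 3.6: (Q·0.6900 + 366.0·32.00) / (Q + 366.0) = 3.6
→ Q = 366.0·(32.00 − 3.6)/(3.6 − 0.6900) = 3572 L/s.

3570 L/s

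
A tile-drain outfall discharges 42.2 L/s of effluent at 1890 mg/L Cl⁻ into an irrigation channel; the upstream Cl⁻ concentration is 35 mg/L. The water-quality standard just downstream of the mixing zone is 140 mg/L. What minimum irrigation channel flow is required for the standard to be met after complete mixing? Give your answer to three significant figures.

Set C_mix = 140: (Q·35.00 + 42.20·1890) / (Q + 42.20) = 140
→ Q = 42.20·(1890 − 140)/(140 − 35.00) = 703.3 L/s.

703 L/s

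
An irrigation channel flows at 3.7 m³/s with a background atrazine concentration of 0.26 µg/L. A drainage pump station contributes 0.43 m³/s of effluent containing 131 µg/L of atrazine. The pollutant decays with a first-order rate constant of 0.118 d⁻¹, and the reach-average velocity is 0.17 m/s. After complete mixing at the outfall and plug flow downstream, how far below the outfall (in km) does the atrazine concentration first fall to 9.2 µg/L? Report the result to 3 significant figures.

Conservation of mass: C = (3.700·0.2600 + 0.4300·131.0) / 4.130 = 57.29/4.130 = 13.87 µg/L.
Set 13.87·exp(−k·t) = 9.2 → t = ln(13.87/9.2)/k = 300700 s = 83.53 h.
Distance = v·t = 0.17·300700 = 51120 m = 51.12 km.

51.1 km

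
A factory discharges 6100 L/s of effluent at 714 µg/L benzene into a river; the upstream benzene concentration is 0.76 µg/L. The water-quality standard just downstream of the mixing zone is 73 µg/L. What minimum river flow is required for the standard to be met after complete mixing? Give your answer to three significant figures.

Set C_mix = 73: (Q·0.7600 + 6100·714.0) / (Q + 6100) = 73
→ Q = 6100·(714.0 − 73)/(73 − 0.7600) = 54130 L/s.

54100 L/s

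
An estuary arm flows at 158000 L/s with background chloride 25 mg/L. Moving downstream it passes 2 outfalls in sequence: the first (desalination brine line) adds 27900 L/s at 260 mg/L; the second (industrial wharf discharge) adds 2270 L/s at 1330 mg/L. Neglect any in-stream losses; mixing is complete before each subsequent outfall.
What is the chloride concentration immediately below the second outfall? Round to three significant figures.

75.6 mg/L

After outfall 1: Q = 158000 + 27900 = 185900 L/s; C = (158000·25.00 + 27900·260.0)/185900 = 60.27 mg/L.
After outfall 2: Q = 185900 + 2270 = 188200 L/s; C = (185900·60.27 + 2270·1330)/188200 = 75.59 mg/L.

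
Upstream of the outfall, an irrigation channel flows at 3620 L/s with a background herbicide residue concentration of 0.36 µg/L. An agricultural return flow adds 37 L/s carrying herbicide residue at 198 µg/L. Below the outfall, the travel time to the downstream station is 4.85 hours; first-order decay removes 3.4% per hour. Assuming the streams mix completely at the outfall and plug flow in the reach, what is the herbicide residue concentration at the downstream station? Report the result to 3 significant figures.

Conservation of mass: C = (3620·0.3600 + 37.00·198.0) / 3657 = 8629/3657 = 2.360 µg/L.
3.4%/h lost → k = −ln(1 − 0.034) = 0.03459 h⁻¹.
Decay over the reach: 2.360·exp(−kt) = 2.360·0.8455 = 1.995 µg/L.

2.00 µg/L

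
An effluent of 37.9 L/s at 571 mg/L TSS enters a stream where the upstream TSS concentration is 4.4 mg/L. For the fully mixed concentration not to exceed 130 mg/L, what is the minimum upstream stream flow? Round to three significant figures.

Set C_mix = 130: (Q·4.400 + 37.90·571.0) / (Q + 37.90) = 130
→ Q = 37.90·(571.0 − 130)/(130 − 4.400) = 133.1 L/s.

133 L/s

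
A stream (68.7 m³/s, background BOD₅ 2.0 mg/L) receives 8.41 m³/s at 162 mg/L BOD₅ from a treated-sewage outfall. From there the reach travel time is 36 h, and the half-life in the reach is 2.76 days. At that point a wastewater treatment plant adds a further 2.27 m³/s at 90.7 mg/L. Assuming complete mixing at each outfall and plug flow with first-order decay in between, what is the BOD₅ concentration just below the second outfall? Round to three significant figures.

15.6 mg/L

Mass balance: C = (68.70·2.000 + 8.410·162.0) / 77.11 = 1500/77.11 = 19.45 mg/L; combined flow 77.11 m³/s.
Half-life 2.76 d → k = ln 2 / 2.76 = 0.2511 d⁻¹.
First-order decay: C = 19.45·exp(−k·t) = 19.45·0.6861 = 13.35 mg/L.
Second outfall: C = (77.11·13.35 + 2.270·90.70)/79.38 = 15.56 mg/L.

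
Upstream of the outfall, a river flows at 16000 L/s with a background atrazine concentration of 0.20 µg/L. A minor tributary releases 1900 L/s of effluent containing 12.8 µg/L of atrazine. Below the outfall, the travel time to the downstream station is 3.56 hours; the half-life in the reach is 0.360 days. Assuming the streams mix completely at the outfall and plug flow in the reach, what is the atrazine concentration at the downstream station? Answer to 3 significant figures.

1.16 µg/L

Mass balance: C = (16000·0.2000 + 1900·12.80) / 17900 = 27520/17900 = 1.537 µg/L.
Half-life 0.360 d → k = ln 2 / 0.360 = 1.925 d⁻¹.
First-order decay: C = 1.537·exp(−k·t) = 1.537·0.7516 = 1.155 µg/L.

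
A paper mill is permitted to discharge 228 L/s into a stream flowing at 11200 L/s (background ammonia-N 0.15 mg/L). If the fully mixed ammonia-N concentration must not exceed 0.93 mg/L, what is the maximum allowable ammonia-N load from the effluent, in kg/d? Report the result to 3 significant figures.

Mass balance at the limit: 11200·0.1500 + 228.0·Cₑ = 11430·0.93 → Cₑ = 39.25 mg/L.
228.0 L/s = 0.2280 m³/s. Load = 0.2280 m³/s × 39.25 g/m³ × 86 400 s/d = 773.1 kg/d.

773 kg/d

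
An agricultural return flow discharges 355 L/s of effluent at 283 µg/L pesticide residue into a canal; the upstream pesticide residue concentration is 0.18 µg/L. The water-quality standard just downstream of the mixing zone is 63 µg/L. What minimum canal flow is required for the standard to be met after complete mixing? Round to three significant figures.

Set C_mix = 63: (Q·0.1800 + 355.0·283.0) / (Q + 355.0) = 63
→ Q = 355.0·(283.0 − 63)/(63 − 0.1800) = 1243 L/s.

1240 L/s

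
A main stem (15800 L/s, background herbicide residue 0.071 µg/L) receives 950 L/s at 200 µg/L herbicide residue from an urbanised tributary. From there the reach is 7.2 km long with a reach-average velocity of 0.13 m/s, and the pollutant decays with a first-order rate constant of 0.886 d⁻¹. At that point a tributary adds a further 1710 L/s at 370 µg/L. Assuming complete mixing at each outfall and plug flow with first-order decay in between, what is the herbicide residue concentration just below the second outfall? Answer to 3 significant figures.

Mixed concentration C = ΣQC/ΣQ = (15800·0.07100 + 950.0·200.0) / 16750 = 191100/16750 = 11.41 µg/L; combined flow 16750 L/s.
Travel time t = 7.2·1000 / 0.13 = 55380 s = 15.38 h.
First-order decay: C = 11.41·exp(−k·t) = 11.41·0.5667 = 6.466 µg/L.
Second outfall: C = (16750·6.466 + 1710·370.0)/18460 = 40.14 µg/L.

40.1 µg/L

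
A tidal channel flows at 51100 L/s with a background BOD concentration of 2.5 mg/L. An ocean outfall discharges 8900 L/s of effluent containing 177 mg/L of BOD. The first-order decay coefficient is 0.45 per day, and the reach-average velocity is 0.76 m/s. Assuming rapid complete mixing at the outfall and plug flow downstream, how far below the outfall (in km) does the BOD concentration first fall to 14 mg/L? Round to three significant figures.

103 km

Mixed concentration C = ΣQC/ΣQ = (51100·2.500 + 8900·177.0) / 60000 = 1703000/60000 = 28.38 mg/L.
Set 28.38·exp(−k·t) = 14 → t = ln(28.38/14)/k = 135700 s = 37.69 h.
Distance = v·t = 0.76·135700 = 103100 m = 103.1 km.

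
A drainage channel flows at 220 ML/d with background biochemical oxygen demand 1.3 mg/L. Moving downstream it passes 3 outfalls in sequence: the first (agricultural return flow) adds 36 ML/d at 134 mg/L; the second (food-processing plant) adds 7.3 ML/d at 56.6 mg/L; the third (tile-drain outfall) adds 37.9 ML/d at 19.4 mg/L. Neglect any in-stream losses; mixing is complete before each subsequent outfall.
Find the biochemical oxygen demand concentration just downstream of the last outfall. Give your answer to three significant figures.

After outfall 1: Q = 220.0 + 36.00 = 256.0 ML/d; C = (220.0·1.300 + 36.00·134.0)/256.0 = 19.96 mg/L.
After outfall 2: Q = 256.0 + 7.300 = 263.3 ML/d; C = (256.0·19.96 + 7.300·56.60)/263.3 = 20.98 mg/L.
After outfall 3: Q = 263.3 + 37.90 = 301.2 ML/d; C = (263.3·20.98 + 37.90·19.40)/301.2 = 20.78 mg/L.

20.8 mg/L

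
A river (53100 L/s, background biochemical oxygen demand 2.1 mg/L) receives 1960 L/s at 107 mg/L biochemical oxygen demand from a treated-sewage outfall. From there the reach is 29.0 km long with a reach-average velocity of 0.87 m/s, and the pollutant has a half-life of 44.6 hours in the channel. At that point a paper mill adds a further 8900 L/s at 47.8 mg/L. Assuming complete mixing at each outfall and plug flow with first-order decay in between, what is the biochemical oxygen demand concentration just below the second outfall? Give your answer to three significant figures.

Mixed concentration C = ΣQC/ΣQ = (53100·2.100 + 1960·107.0) / 55060 = 321200/55060 = 5.834 mg/L; combined flow 55060 L/s.
Travel time t = 29.0·1000 / 0.87 = 33330 s = 9.259 h.
Half-life 44.6 h → k = ln 2 / 44.6 = 0.01554 h⁻¹ = 0.3730 d⁻¹.
Decay over the reach: 5.834·exp(−kt) = 5.834·0.8660 = 5.052 mg/L.
Second outfall: C = (55060·5.052 + 8900·47.80)/63960 = 11.00 mg/L.

11.0 mg/L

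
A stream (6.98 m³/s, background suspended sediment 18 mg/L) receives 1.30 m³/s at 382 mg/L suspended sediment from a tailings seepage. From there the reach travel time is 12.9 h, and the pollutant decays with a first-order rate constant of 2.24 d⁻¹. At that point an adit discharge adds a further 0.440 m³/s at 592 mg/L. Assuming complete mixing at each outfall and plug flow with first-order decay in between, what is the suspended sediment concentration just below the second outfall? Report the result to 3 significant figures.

51.3 mg/L

Mixed concentration C = ΣQC/ΣQ = (6.980·18.00 + 1.300·382.0) / 8.280 = 622.2/8.280 = 75.15 mg/L; combined flow 8.280 m³/s.
Applying C = C₀e^(−kt): 75.15 × 0.3000 = 22.54 mg/L.
Second outfall: C = (8.280·22.54 + 0.4400·592.0)/8.720 = 51.28 mg/L.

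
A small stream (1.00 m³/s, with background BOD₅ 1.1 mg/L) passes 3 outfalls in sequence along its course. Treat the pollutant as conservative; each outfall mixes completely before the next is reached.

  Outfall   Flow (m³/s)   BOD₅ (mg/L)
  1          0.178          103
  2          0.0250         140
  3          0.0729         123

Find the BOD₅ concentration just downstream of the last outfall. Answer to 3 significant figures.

Outfall 1: combined Q = 1.178 m³/s; C = (1.000·1.100 + 0.1780·103.0)/1.178 = 16.50 mg/L.
Outfall 2: combined Q = 1.203 m³/s; C = (1.178·16.50 + 0.02500·140.0)/1.203 = 19.06 mg/L.
Outfall 3: combined Q = 1.276 m³/s; C = (1.203·19.06 + 0.07290·123.0)/1.276 = 25.00 mg/L.

25.0 mg/L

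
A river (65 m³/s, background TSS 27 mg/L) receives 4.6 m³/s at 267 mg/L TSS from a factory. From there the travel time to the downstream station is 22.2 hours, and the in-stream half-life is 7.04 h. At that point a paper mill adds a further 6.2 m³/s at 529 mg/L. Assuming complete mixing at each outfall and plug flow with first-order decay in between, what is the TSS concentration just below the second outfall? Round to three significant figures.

47.7 mg/L

Conservation of mass: C = (65.00·27.00 + 4.600·267.0) / 69.60 = 2983/69.60 = 42.86 mg/L; combined flow 69.60 m³/s.
Half-life 7.04 h → k = ln 2 / 7.04 = 0.09846 h⁻¹ = 2.363 d⁻¹.
Decay over the reach: 42.86·exp(−kt) = 42.86·0.1124 = 4.817 mg/L.
At the second outfall, C = (69.60·4.817 + 6.200·529.0) / (69.60 + 6.200) = 47.69 mg/L.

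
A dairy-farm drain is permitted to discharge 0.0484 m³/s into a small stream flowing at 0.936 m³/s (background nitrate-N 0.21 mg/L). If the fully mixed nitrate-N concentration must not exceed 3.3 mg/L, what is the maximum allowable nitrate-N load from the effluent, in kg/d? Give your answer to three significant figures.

Mass balance at the limit: 0.9360·0.2100 + 0.04840·Cₑ = 0.9844·3.3 → Cₑ = 63.06 mg/L.
Load = 0.04840 m³/s × 63.06 g/m³ × 86 400 s/d = 263.7 kg/d.

264 kg/d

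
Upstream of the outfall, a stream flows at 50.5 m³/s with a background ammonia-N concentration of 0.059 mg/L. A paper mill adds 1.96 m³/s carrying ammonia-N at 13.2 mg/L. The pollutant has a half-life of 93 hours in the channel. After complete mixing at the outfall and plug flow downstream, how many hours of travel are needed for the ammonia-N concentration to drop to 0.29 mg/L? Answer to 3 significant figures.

Mass balance: C = (50.50·0.05900 + 1.960·13.20) / 52.46 = 28.85/52.46 = 0.5500 mg/L.
Half-life 93 h → k = ln 2 / 93 = 0.007453 h⁻¹ = 0.1789 d⁻¹.
0.5500·exp(−k·t) = 0.29 → t = ln(0.5500/0.29)/k = 309100 s = 85.87 h.

85.9 h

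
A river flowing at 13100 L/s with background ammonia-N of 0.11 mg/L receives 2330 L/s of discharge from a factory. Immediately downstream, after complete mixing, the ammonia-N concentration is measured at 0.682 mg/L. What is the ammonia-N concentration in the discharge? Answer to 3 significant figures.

Mass balance: 13100·0.1100 + 2330·Cₑ = 15430·0.6820
→ Cₑ = (15430·0.6820 − 13100·0.1100) / 2330 = 3.898 mg/L.

3.90 mg/L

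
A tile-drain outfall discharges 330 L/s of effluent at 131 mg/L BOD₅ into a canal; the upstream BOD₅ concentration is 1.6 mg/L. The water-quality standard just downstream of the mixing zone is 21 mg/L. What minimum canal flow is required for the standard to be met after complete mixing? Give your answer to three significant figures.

1870 L/s

Set C_mix = 21: (Q·1.600 + 330.0·131.0) / (Q + 330.0) = 21
→ Q = 330.0·(131.0 − 21)/(21 − 1.600) = 1871 L/s.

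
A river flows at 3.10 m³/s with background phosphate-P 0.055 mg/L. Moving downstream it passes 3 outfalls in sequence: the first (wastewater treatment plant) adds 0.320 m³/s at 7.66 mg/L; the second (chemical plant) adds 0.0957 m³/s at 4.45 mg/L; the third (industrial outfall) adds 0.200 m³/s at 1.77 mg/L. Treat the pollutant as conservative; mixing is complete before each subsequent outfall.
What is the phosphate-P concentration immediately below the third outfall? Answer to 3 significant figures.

Below outfall 1: Q → 3.420 m³/s, C = (3.100·0.05500 + 0.3200·7.660)/3.420 = 0.7666 mg/L.
Below outfall 2: Q → 3.516 m³/s, C = (3.420·0.7666 + 0.09570·4.450)/3.516 = 0.8668 mg/L.
Below outfall 3: Q → 3.716 m³/s, C = (3.516·0.8668 + 0.2000·1.770)/3.716 = 0.9155 mg/L.

0.915 mg/L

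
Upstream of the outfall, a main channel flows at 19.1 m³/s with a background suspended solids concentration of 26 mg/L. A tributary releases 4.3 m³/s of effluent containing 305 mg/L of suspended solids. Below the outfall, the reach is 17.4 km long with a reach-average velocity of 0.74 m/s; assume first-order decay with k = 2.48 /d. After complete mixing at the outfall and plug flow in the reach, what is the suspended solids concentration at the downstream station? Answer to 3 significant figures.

After mixing, C = (19.10·26.00 + 4.300·305.0) / 23.40 = 1808/23.40 = 77.27 mg/L.
Travel time t = 17.4·1000 / 0.74 = 23510 s = 6.532 h.
Applying C = C₀e^(−kt): 77.27 × 0.5092 = 39.35 mg/L.

39.3 mg/L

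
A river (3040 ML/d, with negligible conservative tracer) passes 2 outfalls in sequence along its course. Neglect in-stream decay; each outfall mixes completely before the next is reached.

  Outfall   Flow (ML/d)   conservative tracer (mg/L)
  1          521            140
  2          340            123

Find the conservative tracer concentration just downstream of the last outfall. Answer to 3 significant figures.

Below outfall 1: Q → 3561 ML/d, C = (3040·0 + 521.0·140.0)/3561 = 20.48 mg/L.
Below outfall 2: Q → 3901 ML/d, C = (3561·20.48 + 340.0·123.0)/3901 = 29.42 mg/L.

29.4 mg/L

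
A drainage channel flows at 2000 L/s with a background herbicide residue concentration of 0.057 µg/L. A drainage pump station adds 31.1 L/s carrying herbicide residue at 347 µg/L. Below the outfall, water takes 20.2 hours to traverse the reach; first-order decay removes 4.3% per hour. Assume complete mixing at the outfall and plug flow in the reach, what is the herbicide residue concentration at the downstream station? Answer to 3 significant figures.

Mass balance: C = (2000·0.05700 + 31.10·347.0) / 2031 = 10910/2031 = 5.369 µg/L.
4.3%/h lost → k = −ln(1 − 0.043) = 0.04395 h⁻¹.
First-order decay: C = 5.369·exp(−k·t) = 5.369·0.4115 = 2.210 µg/L.

2.21 µg/L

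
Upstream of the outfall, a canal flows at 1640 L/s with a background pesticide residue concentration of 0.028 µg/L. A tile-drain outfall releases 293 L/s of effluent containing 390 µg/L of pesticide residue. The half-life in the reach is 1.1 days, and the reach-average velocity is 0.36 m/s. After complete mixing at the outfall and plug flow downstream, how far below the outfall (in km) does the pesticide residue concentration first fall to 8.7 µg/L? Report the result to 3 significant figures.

94.6 km

Conservation of mass: C = (1640·0.02800 + 293.0·390.0) / 1933 = 114300/1933 = 59.14 µg/L.
Half-life 1.1 d → k = ln 2 / 1.1 = 0.6301 d⁻¹.
Set 59.14·exp(−k·t) = 8.7 → t = ln(59.14/8.7)/k = 262800 s = 73.00 h.
Distance = v·t = 0.36·262800 = 94600 m = 94.60 km.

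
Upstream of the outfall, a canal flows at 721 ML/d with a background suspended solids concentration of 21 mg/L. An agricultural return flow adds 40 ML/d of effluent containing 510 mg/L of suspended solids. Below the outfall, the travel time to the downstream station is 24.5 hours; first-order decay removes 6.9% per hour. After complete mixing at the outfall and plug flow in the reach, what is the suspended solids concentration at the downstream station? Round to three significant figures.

8.10 mg/L

After mixing, C = (721.0·21.00 + 40.00·510.0) / 761.0 = 35540/761.0 = 46.70 mg/L.
6.9%/h lost → k = −ln(1 − 0.069) = 0.07150 h⁻¹.
After decay, C = 46.70 × e^(−kt) = 46.70 × 0.1735 = 8.102 mg/L.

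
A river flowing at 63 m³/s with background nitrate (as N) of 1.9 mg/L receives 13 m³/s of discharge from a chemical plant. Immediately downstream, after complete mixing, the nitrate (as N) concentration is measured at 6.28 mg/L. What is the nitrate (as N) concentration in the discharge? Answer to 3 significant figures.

Mass balance: 63.00·1.900 + 13.00·Cₑ = 76.00·6.280
→ Cₑ = (76.00·6.280 − 63.00·1.900) / 13.00 = 27.51 mg/L.

27.5 mg/L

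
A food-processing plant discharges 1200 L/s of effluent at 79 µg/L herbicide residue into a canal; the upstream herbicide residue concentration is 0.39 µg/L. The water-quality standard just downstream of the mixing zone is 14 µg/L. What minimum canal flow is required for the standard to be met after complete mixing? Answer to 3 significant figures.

5730 L/s

Set C_mix = 14: (Q·0.3900 + 1200·79.00) / (Q + 1200) = 14
→ Q = 1200·(79.00 − 14)/(14 − 0.3900) = 5731 L/s.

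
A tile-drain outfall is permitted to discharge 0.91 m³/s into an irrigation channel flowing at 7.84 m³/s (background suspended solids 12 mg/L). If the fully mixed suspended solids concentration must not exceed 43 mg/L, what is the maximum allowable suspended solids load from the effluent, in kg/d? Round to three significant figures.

Mass balance at the limit: 7.840·12.00 + 0.9100·Cₑ = 8.750·43 → Cₑ = 310.1 mg/L.
Load = 0.9100 m³/s × 310.1 g/m³ × 86 400 s/d = 24380 kg/d.

24400 kg/d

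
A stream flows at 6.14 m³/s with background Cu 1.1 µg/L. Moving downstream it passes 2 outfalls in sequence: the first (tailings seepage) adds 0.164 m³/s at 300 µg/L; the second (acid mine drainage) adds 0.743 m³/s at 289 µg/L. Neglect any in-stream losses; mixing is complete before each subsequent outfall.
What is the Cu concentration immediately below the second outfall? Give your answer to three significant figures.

38.4 µg/L

Below outfall 1: Q → 6.304 m³/s, C = (6.140·1.100 + 0.1640·300.0)/6.304 = 8.876 µg/L.
Below outfall 2: Q → 7.047 m³/s, C = (6.304·8.876 + 0.7430·289.0)/7.047 = 38.41 µg/L.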